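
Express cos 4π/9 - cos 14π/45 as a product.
cos 4π/9 - cos 14π/45 = -2 sin(17π/45) sin(π/15)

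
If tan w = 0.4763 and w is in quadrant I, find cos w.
cos w = 0.9028 (using tan²w + 1 = sec²w)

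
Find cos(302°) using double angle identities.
cos(302°) = cos²151° - sin²151° = 0.5299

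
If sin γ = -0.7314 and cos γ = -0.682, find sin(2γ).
sin(2γ) = 2 sin γ cos γ = 0.9976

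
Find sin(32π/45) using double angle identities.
sin(32π/45) = 2 sin 16π/45 cos 16π/45 = 0.788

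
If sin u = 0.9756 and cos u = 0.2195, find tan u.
tan u = sin u / cos u = 4.445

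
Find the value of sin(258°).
sin(258°) = -0.9781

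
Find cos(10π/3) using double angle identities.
cos(10π/3) = cos²5π/3 - sin²5π/3 = -1/2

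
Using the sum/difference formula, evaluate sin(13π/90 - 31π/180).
sin(13π/90 - 31π/180) = sin 13π/90 cos 31π/180 - cos 13π/90 sin 31π/180 = -0.08716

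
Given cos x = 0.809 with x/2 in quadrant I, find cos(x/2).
cos(x/2) = ±√((1 + cos x)/2); positive since x/2 ∈ QI, so cos(x/2) = 0.9511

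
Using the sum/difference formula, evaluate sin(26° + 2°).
sin(26° + 2°) = sin 26° cos 2° + cos 26° sin 2° = 0.4695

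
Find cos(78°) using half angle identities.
cos(78°) = √((1 + cos 156°)/2) = 0.2079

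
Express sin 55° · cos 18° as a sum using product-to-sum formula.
sin 55° cos 18° = (1/2)[sin(55°+18°) + sin(55°-18°)]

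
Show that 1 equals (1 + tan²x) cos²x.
RHS = sec²x · cos²x = (1/cos²x) · cos²x = 1 = LHS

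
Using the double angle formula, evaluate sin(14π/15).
sin(14π/15) = 2 sin 7π/15 cos 7π/15 = 0.2079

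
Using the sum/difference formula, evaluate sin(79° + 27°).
sin(79° + 27°) = sin 79° cos 27° + cos 79° sin 27° = 0.9613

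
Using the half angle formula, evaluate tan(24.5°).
tan(24.5°) = sin 49° / (1 + cos 49°) = 0.4557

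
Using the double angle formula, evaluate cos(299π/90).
cos(299π/90) = cos²299π/180 - sin²299π/180 = -0.5299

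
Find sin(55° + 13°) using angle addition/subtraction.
sin(55° + 13°) = sin 55° cos 13° + cos 55° sin 13° = 0.9272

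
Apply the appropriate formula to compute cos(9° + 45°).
cos(9° + 45°) = cos 9° cos 45° - sin 9° sin 45° = 0.5878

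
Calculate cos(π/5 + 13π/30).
cos(π/5 + 13π/30) = cos π/5 cos 13π/30 - sin π/5 sin 13π/30 = -0.4067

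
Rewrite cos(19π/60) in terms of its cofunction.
cos(19π/60) = sin(π/2 - 19π/60) = sin(11π/60)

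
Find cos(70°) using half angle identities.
cos(70°) = √((1 + cos 140°)/2) = 0.342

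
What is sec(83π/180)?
sec(83π/180) = 8.206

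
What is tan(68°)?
tan(68°) = 2.475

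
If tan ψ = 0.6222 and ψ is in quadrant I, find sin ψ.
sin ψ = 0.5283 (using tan²ψ + 1 = sec²ψ)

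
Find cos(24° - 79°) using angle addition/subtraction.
cos(24° - 79°) = cos 24° cos 79° + sin 24° sin 79° = 0.5736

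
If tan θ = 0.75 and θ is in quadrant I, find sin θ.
sin θ = 0.6 (using tan²θ + 1 = sec²θ)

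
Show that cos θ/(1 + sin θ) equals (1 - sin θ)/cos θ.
RHS = (1 - sin θ)(1 + sin θ) / (cos θ(1 + sin θ)) = (1 - sin²θ) / (cos θ(1 + sin θ)) = cos²θ / (cos θ(1 + sin θ)) = cos θ/(1 + sin θ) = LHS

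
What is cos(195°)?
cos(195°) = -(√6+√2)/4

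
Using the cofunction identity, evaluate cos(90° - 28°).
cos(90° - 28°) = sin(28°) = 0.4695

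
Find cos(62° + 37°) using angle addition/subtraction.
cos(62° + 37°) = cos 62° cos 37° - sin 62° sin 37° = -0.1564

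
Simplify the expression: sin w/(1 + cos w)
sin w/(1 + cos w) = tan(w/2) (using Half angle)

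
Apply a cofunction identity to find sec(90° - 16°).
sec(90° - 16°) = csc(16°) = 3.628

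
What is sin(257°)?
sin(257°) = -0.9744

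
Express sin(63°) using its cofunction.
sin(63°) = cos(90° - 63°) = cos(27°)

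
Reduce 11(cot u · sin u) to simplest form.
11(cot u · sin u) = 11(cos u) (using Quotient identity)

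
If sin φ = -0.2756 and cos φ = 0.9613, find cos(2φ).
cos(2φ) = cos²φ - sin²φ = 0.8481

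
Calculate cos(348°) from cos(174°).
cos(348°) = cos²174° - sin²174° = 0.9781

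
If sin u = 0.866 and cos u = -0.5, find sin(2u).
sin(2u) = 2 sin u cos u = -0.866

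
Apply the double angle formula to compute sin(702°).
sin(702°) = 2 sin 351° cos 351° = -0.309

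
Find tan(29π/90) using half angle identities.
tan(29π/90) = sin 29π/45 / (1 + cos 29π/45) = 1.6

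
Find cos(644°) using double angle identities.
cos(644°) = 2cos²322° - 1 = 0.2419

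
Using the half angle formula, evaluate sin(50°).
sin(50°) = √((1 - cos 100°)/2) = 0.766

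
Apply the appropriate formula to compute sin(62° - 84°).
sin(62° - 84°) = sin 62° cos 84° - cos 62° sin 84° = -0.3746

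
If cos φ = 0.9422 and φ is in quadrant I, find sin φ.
sin φ = 0.3351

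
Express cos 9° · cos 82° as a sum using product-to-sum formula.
cos 9° cos 82° = (1/2)[cos(9°-82°) + cos(9°+82°)]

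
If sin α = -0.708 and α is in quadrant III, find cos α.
cos α = -0.7062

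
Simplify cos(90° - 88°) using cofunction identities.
cos(90° - 88°) = sin(88°)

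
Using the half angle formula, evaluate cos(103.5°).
cos(103.5°) = -√((1 + cos 207°)/2) = -0.2334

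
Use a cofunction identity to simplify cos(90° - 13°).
cos(90° - 13°) = sin(13°)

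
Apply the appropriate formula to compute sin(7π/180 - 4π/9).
sin(7π/180 - 4π/9) = sin 7π/180 cos 4π/9 - cos 7π/180 sin 4π/9 = -0.9563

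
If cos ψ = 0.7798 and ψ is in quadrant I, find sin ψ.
sin ψ = 0.626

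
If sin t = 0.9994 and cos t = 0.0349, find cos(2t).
cos(2t) = cos²t - sin²t = -0.9976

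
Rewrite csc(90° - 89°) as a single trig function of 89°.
csc(90° - 89°) = sec(89°)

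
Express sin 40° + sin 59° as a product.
sin 40° + sin 59° = 2 sin(49.5°) cos(-9.5°)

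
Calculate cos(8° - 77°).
cos(8° - 77°) = cos 8° cos 77° + sin 8° sin 77° = 0.3584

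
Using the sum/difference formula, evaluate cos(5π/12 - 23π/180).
cos(5π/12 - 23π/180) = cos 5π/12 cos 23π/180 + sin 5π/12 sin 23π/180 = 0.6157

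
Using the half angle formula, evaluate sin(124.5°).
sin(124.5°) = √((1 - cos 249°)/2) = 0.8241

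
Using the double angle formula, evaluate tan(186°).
tan(186°) = 2 tan 93° / (1 - tan²93°) = 0.1051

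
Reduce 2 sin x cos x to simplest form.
2 sin x cos x = sin(2x) (using Double angle)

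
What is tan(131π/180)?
tan(131π/180) = -1.15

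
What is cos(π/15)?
cos(π/15) = 0.9781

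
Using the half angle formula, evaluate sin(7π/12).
sin(7π/12) = √((1 - cos 7π/6)/2) = (√6+√2)/4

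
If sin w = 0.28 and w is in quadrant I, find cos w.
cos w = 0.96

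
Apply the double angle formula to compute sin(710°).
sin(710°) = 2 sin 355° cos 355° = -0.1736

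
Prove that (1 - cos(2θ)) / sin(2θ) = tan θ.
LHS = 2sin²θ / (2 sin θ cos θ) = sin θ/cos θ = tan θ = RHS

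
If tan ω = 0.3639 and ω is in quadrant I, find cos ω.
cos ω = 0.9397 (using tan²ω + 1 = sec²ω)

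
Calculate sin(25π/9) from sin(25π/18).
sin(25π/9) = 2 sin 25π/18 cos 25π/18 = 0.6428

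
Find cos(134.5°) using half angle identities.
cos(134.5°) = -√((1 + cos 269°)/2) = -0.7009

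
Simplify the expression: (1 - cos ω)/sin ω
(1 - cos ω)/sin ω = tan(ω/2) (using Half angle)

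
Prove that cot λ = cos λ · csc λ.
RHS = cos λ · (1/sin λ) = cos λ/sin λ = cot λ = LHS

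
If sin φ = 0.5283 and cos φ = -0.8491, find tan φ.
tan φ = sin φ / cos φ = -0.6222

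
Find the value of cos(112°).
cos(112°) = -0.3746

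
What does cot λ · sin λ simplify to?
cot λ · sin λ = cos λ (using Quotient identity)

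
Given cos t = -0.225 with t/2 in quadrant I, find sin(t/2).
sin(t/2) = ±√((1 - cos t)/2); positive since t/2 ∈ QI, so sin(t/2) = 0.7826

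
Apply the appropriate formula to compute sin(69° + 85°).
sin(69° + 85°) = sin 69° cos 85° + cos 69° sin 85° = 0.4384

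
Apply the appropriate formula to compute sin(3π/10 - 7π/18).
sin(3π/10 - 7π/18) = sin 3π/10 cos 7π/18 - cos 3π/10 sin 7π/18 = -0.2756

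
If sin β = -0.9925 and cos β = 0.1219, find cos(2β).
cos(2β) = cos²β - sin²β = -0.9702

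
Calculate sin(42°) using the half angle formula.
sin(42°) = √((1 - cos 84°)/2) = 0.6691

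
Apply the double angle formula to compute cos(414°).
cos(414°) = cos²207° - sin²207° = 0.5878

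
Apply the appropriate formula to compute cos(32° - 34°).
cos(32° - 34°) = cos 32° cos 34° + sin 32° sin 34° = 0.9994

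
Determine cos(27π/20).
cos(27π/20) = -0.454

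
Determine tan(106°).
tan(106°) = -3.487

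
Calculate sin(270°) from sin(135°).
sin(270°) = 2 sin 135° cos 135° = -1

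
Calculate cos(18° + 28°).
cos(18° + 28°) = cos 18° cos 28° - sin 18° sin 28° = 0.6947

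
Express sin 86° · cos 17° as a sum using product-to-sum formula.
sin 86° cos 17° = (1/2)[sin(86°+17°) + sin(86°-17°)]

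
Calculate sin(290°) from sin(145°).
sin(290°) = 2 sin 145° cos 145° = -0.9397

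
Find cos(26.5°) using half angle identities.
cos(26.5°) = √((1 + cos 53°)/2) = 0.8949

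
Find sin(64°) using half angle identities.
sin(64°) = √((1 - cos 128°)/2) = 0.8988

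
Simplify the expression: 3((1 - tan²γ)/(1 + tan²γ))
3((1 - tan²γ)/(1 + tan²γ)) = 3(cos(2γ)) (using Double angle)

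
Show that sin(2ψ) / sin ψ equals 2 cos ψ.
LHS = 2 sin ψ cos ψ / sin ψ = 2 cos ψ = RHS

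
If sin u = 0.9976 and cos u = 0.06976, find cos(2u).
cos(2u) = cos²u - sin²u = -0.9903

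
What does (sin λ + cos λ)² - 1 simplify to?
(sin λ + cos λ)² - 1 = sin(2λ) (using Pythagorean + double angle)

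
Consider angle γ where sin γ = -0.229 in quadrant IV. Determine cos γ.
cos γ = √(1 - sin²γ) = 0.9734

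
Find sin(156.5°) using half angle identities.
sin(156.5°) = √((1 - cos 313°)/2) = 0.3987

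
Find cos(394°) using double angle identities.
cos(394°) = cos²197° - sin²197° = 0.829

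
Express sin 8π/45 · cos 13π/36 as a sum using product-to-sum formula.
sin 8π/45 cos 13π/36 = (1/2)[sin(8π/45+13π/36) + sin(8π/45-13π/36)]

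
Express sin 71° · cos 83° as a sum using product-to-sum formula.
sin 71° cos 83° = (1/2)[sin(71°+83°) + sin(71°-83°)]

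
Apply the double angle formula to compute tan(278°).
tan(278°) = 2 tan 139° / (1 - tan²139°) = -7.115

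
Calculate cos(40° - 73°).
cos(40° - 73°) = cos 40° cos 73° + sin 40° sin 73° = 0.8387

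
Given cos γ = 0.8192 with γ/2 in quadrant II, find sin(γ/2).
sin(γ/2) = ±√((1 - cos γ)/2); positive since γ/2 ∈ QII, so sin(γ/2) = 0.3007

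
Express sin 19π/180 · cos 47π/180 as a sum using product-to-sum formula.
sin 19π/180 cos 47π/180 = (1/2)[sin(19π/180+47π/180) + sin(19π/180-47π/180)]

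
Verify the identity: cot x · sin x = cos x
LHS = (cos x/sin x) · sin x = cos x = RHS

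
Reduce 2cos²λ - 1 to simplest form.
2cos²λ - 1 = cos(2λ) (using Double angle)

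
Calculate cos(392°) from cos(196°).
cos(392°) = 2cos²196° - 1 = 0.848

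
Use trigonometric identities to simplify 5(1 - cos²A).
5(1 - cos²A) = 5(sin²A) (using Pythagorean identity)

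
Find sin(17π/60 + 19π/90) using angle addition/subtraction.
sin(17π/60 + 19π/90) = sin 17π/60 cos 19π/90 + cos 17π/60 sin 19π/90 = 0.9998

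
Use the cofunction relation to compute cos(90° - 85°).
cos(90° - 85°) = sin(85°) = 0.9962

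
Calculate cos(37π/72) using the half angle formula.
cos(37π/72) = -√((1 + cos 37π/36)/2) = -0.04362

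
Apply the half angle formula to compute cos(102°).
cos(102°) = -√((1 + cos 204°)/2) = -0.2079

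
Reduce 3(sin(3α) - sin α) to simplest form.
3(sin(3α) - sin α) = 3(2 cos(2α) sin α) (using Sum-to-product)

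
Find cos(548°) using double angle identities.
cos(548°) = cos²274° - sin²274° = -0.9903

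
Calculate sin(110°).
sin(110°) = 0.9397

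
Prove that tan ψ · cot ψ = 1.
LHS = (sin ψ/cos ψ) · (cos ψ/sin ψ) = 1 = RHS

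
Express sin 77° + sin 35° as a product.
sin 77° + sin 35° = 2 sin(56°) cos(21°)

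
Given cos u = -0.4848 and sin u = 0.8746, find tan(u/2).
tan(u/2) = sin u / (1 + cos u) = 1.698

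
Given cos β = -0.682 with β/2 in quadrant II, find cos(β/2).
cos(β/2) = ±√((1 + cos β)/2); negative since β/2 ∈ QII, so cos(β/2) = -0.3987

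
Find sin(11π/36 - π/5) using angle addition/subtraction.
sin(11π/36 - π/5) = sin 11π/36 cos π/5 - cos 11π/36 sin π/5 = 0.3256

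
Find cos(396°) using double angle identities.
cos(396°) = cos²198° - sin²198° = 0.809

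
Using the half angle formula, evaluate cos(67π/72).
cos(67π/72) = -√((1 + cos 67π/36)/2) = -0.9763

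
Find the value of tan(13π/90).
tan(13π/90) = 0.4877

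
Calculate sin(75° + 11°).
sin(75° + 11°) = sin 75° cos 11° + cos 75° sin 11° = 0.9976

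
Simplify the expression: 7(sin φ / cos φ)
7(sin φ / cos φ) = 7(tan φ) (using Quotient identity)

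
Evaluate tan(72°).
tan(72°) = 3.078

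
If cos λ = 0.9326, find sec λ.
sec λ = 1/cos λ = 1.072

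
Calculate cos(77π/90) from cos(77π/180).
cos(77π/90) = cos²77π/180 - sin²77π/180 = -0.8988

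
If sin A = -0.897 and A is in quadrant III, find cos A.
cos A = -0.442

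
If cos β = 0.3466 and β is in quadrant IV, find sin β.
sin β = -0.938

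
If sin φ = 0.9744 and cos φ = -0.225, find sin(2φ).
sin(2φ) = 2 sin φ cos φ = -0.4385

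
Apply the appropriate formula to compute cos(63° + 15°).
cos(63° + 15°) = cos 63° cos 15° - sin 63° sin 15° = 0.2079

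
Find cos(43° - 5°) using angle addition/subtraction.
cos(43° - 5°) = cos 43° cos 5° + sin 43° sin 5° = 0.788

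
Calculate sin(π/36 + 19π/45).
sin(π/36 + 19π/45) = sin π/36 cos 19π/45 + cos π/36 sin 19π/45 = 0.9877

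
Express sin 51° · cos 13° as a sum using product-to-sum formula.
sin 51° cos 13° = (1/2)[sin(51°+13°) + sin(51°-13°)]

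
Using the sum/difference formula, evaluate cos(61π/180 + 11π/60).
cos(61π/180 + 11π/60) = cos 61π/180 cos 11π/60 - sin 61π/180 sin 11π/60 = -0.06976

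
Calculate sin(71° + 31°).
sin(71° + 31°) = sin 71° cos 31° + cos 71° sin 31° = 0.9781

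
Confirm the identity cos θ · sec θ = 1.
LHS = cos θ · (1/cos θ) = 1 = RHS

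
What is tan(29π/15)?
tan(29π/15) = -0.2126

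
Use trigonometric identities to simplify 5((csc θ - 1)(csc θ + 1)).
5((csc θ - 1)(csc θ + 1)) = 5(cot²θ) (using Diff. of squares)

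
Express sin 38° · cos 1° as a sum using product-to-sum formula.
sin 38° cos 1° = (1/2)[sin(38°+1°) + sin(38°-1°)]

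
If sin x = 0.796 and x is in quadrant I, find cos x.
cos x = 0.6053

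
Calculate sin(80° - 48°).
sin(80° - 48°) = sin 80° cos 48° - cos 80° sin 48° = 0.5299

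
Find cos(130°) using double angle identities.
cos(130°) = cos²65° - sin²65° = -0.6428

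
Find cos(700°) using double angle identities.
cos(700°) = cos²350° - sin²350° = 0.9397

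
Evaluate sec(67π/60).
sec(67π/60) = -1.071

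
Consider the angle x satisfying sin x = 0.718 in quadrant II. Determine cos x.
cos x = ±√(1 - sin²x) = -0.696 (negative in QII)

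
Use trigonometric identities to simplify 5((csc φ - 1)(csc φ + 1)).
5((csc φ - 1)(csc φ + 1)) = 5(cot²φ) (using Diff. of squares)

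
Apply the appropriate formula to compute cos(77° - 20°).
cos(77° - 20°) = cos 77° cos 20° + sin 77° sin 20° = 0.5446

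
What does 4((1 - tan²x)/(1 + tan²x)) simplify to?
4((1 - tan²x)/(1 + tan²x)) = 4(cos(2x)) (using Double angle)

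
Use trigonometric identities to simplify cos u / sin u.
cos u / sin u = cot u (using Quotient identity)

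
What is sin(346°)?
sin(346°) = -0.2419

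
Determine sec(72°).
sec(72°) = 3.236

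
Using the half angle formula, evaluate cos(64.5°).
cos(64.5°) = √((1 + cos 129°)/2) = 0.4305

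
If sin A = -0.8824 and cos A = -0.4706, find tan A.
tan A = sin A / cos A = 1.875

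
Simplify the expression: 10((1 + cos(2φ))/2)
10((1 + cos(2φ))/2) = 10(cos²φ) (using Power reduction)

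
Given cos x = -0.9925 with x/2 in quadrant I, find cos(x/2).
cos(x/2) = ±√((1 + cos x)/2); positive since x/2 ∈ QI, so cos(x/2) = 0.06124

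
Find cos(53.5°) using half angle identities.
cos(53.5°) = √((1 + cos 107°)/2) = 0.5948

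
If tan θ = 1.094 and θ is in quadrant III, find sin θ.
sin θ = -0.7381 (using tan²θ + 1 = sec²θ)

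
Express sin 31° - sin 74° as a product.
sin 31° - sin 74° = 2 cos(52.5°) sin(-21.5°)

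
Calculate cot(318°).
cot(318°) = -1.111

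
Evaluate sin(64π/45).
sin(64π/45) = -0.9703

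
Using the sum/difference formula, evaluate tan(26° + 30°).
tan(26° + 30°) = (tan 26° + tan 30°)/(1 - tan 26° tan 30°) = 1.483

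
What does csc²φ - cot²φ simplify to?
csc²φ - cot²φ = 1 (using Pythagorean identity)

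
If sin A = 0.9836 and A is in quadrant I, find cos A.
cos A = 0.1804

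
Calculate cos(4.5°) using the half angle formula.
cos(4.5°) = √((1 + cos 9°)/2) = 0.9969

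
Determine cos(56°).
cos(56°) = 0.5592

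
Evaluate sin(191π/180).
sin(191π/180) = -0.1908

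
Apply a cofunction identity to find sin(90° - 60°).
sin(90° - 60°) = cos(60°) = 1/2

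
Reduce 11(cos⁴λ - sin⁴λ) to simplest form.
11(cos⁴λ - sin⁴λ) = 11(cos(2λ)) (using Factoring + double angle)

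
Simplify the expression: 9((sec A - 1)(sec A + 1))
9((sec A - 1)(sec A + 1)) = 9(tan²A) (using Diff. of squares)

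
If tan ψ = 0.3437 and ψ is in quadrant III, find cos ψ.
cos ψ = -0.9457 (using tan²ψ + 1 = sec²ψ)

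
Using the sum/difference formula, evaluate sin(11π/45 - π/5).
sin(11π/45 - π/5) = sin 11π/45 cos π/5 - cos 11π/45 sin π/5 = 0.1392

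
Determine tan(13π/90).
tan(13π/90) = 0.4877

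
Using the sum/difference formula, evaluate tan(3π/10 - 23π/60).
tan(3π/10 - 23π/60) = (tan 3π/10 - tan 23π/60)/(1 + tan 3π/10 tan 23π/60) = -(2-√3)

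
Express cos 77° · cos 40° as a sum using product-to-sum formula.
cos 77° cos 40° = (1/2)[cos(77°-40°) + cos(77°+40°)]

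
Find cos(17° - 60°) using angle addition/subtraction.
cos(17° - 60°) = cos 17° cos 60° + sin 17° sin 60° = 0.7314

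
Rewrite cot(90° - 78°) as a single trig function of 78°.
cot(90° - 78°) = tan(78°)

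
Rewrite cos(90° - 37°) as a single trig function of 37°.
cos(90° - 37°) = sin(37°)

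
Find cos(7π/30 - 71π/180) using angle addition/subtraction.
cos(7π/30 - 71π/180) = cos 7π/30 cos 71π/180 + sin 7π/30 sin 71π/180 = 0.8746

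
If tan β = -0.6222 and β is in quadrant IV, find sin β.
sin β = -0.5283 (using tan²β + 1 = sec²β)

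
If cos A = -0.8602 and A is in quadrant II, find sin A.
sin A = 0.51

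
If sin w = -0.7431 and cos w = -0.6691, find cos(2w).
cos(2w) = cos²w - sin²w = -0.1045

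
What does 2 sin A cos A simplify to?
2 sin A cos A = sin(2A) (using Double angle)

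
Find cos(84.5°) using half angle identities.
cos(84.5°) = √((1 + cos 169°)/2) = 0.09585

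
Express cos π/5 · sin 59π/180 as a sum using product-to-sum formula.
cos π/5 sin 59π/180 = (1/2)[sin(π/5+59π/180) - sin(π/5-59π/180)]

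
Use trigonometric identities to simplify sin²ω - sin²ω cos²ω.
sin²ω - sin²ω cos²ω = sin⁴ω (using Factoring)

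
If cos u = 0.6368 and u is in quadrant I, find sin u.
sin u = 0.771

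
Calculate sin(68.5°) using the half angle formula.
sin(68.5°) = √((1 - cos 137°)/2) = 0.9304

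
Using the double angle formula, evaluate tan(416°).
tan(416°) = 2 tan 208° / (1 - tan²208°) = 1.483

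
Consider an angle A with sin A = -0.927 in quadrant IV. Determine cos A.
cos A = √(1 - sin²A) = 0.3751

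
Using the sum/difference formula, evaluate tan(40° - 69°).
tan(40° - 69°) = (tan 40° - tan 69°)/(1 + tan 40° tan 69°) = -0.5543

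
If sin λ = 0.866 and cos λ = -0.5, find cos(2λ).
cos(2λ) = cos²λ - sin²λ = -0.5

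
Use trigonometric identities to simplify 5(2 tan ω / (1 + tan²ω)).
5(2 tan ω / (1 + tan²ω)) = 5(sin(2ω)) (using Double angle)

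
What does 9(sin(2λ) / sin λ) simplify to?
9(sin(2λ) / sin λ) = 9(2 cos λ) (using Double angle)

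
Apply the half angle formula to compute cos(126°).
cos(126°) = -√((1 + cos 252°)/2) = -0.5878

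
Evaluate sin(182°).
sin(182°) = -0.0349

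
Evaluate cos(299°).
cos(299°) = 0.4848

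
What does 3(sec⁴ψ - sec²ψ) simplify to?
3(sec⁴ψ - sec²ψ) = 3(tan⁴ψ + tan²ψ) (using Pythagorean)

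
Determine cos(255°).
cos(255°) = -(√6-√2)/4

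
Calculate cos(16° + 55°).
cos(16° + 55°) = cos 16° cos 55° - sin 16° sin 55° = 0.3256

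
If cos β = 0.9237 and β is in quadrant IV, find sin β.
sin β = -0.3831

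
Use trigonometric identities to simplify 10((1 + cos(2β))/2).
10((1 + cos(2β))/2) = 10(cos²β) (using Power reduction)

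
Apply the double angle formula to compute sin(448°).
sin(448°) = 2 sin 224° cos 224° = 0.9994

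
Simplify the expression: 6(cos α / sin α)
6(cos α / sin α) = 6(cot α) (using Quotient identity)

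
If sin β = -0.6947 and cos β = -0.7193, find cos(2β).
cos(2β) = cos²β - sin²β = 0.03478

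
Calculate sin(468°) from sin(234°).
sin(468°) = 2 sin 234° cos 234° = 0.9511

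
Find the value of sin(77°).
sin(77°) = 0.9744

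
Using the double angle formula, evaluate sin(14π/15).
sin(14π/15) = 2 sin 7π/15 cos 7π/15 = 0.2079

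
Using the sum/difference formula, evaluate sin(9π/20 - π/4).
sin(9π/20 - π/4) = sin 9π/20 cos π/4 - cos 9π/20 sin π/4 = 0.5878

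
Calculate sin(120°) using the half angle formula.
sin(120°) = √((1 - cos 240°)/2) = √3/2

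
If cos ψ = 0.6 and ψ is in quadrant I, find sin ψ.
sin ψ = 0.8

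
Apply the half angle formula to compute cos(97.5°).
cos(97.5°) = -√((1 + cos 195°)/2) = -0.1305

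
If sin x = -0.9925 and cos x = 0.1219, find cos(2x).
cos(2x) = cos²x - sin²x = -0.9702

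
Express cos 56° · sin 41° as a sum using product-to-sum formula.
cos 56° sin 41° = (1/2)[sin(56°+41°) - sin(56°-41°)]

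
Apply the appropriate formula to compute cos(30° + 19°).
cos(30° + 19°) = cos 30° cos 19° - sin 30° sin 19° = 0.6561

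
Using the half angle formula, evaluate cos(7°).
cos(7°) = √((1 + cos 14°)/2) = 0.9925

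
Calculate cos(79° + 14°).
cos(79° + 14°) = cos 79° cos 14° - sin 79° sin 14° = -0.05234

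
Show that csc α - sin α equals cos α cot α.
LHS = 1/sin α - sin α = (1 - sin²α)/sin α = cos²α/sin α = cos α · (cos α/sin α) = cos α cot α = RHS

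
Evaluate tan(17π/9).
tan(17π/9) = -0.364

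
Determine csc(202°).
csc(202°) = -2.669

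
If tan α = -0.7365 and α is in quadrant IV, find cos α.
cos α = 0.8052 (using tan²α + 1 = sec²α)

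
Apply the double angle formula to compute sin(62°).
sin(62°) = 2 sin 31° cos 31° = 0.8829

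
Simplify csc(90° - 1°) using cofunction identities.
csc(90° - 1°) = sec(1°)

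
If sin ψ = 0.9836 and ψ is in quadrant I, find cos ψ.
cos ψ = 0.1804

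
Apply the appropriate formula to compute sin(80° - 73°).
sin(80° - 73°) = sin 80° cos 73° - cos 80° sin 73° = 0.1219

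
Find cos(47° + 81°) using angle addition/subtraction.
cos(47° + 81°) = cos 47° cos 81° - sin 47° sin 81° = -0.6157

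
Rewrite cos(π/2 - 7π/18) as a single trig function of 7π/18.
cos(π/2 - 7π/18) = sin(7π/18)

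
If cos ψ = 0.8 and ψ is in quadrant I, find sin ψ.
sin ψ = 0.6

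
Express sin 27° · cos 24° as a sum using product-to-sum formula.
sin 27° cos 24° = (1/2)[sin(27°+24°) + sin(27°-24°)]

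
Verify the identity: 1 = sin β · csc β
RHS = sin β · (1/sin β) = 1 = LHS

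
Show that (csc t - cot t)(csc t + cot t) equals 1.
LHS = csc²t - cot²t = (1 + cot²t) - cot²t = 1 = RHS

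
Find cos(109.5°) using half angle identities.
cos(109.5°) = -√((1 + cos 219°)/2) = -0.3338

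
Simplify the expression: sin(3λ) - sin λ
sin(3λ) - sin λ = 2 cos(2λ) sin λ (using Sum-to-product)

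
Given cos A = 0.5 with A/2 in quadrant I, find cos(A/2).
cos(A/2) = ±√((1 + cos A)/2); positive since A/2 ∈ QI, so cos(A/2) = √3/2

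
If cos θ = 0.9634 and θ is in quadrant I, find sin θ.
sin θ = 0.2681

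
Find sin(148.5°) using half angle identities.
sin(148.5°) = √((1 - cos 297°)/2) = 0.5225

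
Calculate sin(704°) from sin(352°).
sin(704°) = 2 sin 352° cos 352° = -0.2756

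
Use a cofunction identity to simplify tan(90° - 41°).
tan(90° - 41°) = cot(41°)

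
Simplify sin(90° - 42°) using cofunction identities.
sin(90° - 42°) = cos(42°)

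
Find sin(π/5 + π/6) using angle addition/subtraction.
sin(π/5 + π/6) = sin π/5 cos π/6 + cos π/5 sin π/6 = 0.9135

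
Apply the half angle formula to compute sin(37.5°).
sin(37.5°) = √((1 - cos 75°)/2) = 0.6088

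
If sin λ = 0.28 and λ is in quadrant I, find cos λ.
cos λ = 0.96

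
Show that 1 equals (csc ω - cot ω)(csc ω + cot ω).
RHS = csc²ω - cot²ω = (1 + cot²ω) - cot²ω = 1 = LHS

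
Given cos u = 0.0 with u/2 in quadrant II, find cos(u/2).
cos(u/2) = ±√((1 + cos u)/2); negative since u/2 ∈ QII, so cos(u/2) = -√2/2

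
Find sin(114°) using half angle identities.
sin(114°) = √((1 - cos 228°)/2) = 0.9135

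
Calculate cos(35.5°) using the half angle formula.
cos(35.5°) = √((1 + cos 71°)/2) = 0.8141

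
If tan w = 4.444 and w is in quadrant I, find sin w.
sin w = 0.9756 (using tan²w + 1 = sec²w)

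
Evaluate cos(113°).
cos(113°) = -0.3907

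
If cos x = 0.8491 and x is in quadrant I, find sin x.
sin x = 0.5282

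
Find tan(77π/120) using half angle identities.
tan(77π/120) = sin 77π/60 / (1 + cos 77π/60) = -2.097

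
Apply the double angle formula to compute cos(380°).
cos(380°) = cos²190° - sin²190° = 0.9397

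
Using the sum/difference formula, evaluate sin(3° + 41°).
sin(3° + 41°) = sin 3° cos 41° + cos 3° sin 41° = 0.6947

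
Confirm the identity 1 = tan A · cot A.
RHS = (sin A/cos A) · (cos A/sin A) = 1 = LHS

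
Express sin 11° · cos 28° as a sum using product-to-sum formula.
sin 11° cos 28° = (1/2)[sin(11°+28°) + sin(11°-28°)]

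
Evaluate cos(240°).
cos(240°) = -1/2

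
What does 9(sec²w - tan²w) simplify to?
9(sec²w - tan²w) = 9 (using Pythagorean identity)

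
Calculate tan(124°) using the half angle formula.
tan(124°) = sin 248° / (1 + cos 248°) = -1.483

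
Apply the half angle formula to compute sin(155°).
sin(155°) = √((1 - cos 310°)/2) = 0.4226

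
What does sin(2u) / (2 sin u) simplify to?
sin(2u) / (2 sin u) = cos u (using Double angle)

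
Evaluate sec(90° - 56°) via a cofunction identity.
sec(90° - 56°) = csc(56°) = 1.206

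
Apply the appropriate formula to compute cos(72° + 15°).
cos(72° + 15°) = cos 72° cos 15° - sin 72° sin 15° = 0.05234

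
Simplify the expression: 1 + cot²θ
1 + cot²θ = csc²θ (using Pythagorean identity)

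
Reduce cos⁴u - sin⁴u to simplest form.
cos⁴u - sin⁴u = cos(2u) (using Factoring + double angle)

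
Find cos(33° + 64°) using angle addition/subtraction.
cos(33° + 64°) = cos 33° cos 64° - sin 33° sin 64° = -0.1219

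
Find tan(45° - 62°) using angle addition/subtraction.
tan(45° - 62°) = (tan 45° - tan 62°)/(1 + tan 45° tan 62°) = -0.3057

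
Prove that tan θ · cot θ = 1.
LHS = (sin θ/cos θ) · (cos θ/sin θ) = 1 = RHS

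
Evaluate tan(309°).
tan(309°) = -1.235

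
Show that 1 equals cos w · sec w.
RHS = cos w · (1/cos w) = 1 = LHS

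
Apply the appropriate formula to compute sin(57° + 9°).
sin(57° + 9°) = sin 57° cos 9° + cos 57° sin 9° = 0.9135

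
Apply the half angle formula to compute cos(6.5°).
cos(6.5°) = √((1 + cos 13°)/2) = 0.9936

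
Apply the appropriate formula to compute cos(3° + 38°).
cos(3° + 38°) = cos 3° cos 38° - sin 3° sin 38° = 0.7547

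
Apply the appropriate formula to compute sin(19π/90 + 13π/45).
sin(19π/90 + 13π/45) = sin 19π/90 cos 13π/45 + cos 19π/90 sin 13π/45 = 1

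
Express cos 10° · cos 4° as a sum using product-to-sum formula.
cos 10° cos 4° = (1/2)[cos(10°-4°) + cos(10°+4°)]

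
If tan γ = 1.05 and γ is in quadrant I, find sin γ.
sin γ = 0.7241 (using tan²γ + 1 = sec²γ)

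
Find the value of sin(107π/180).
sin(107π/180) = 0.9563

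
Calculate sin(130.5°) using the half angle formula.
sin(130.5°) = √((1 - cos 261°)/2) = 0.7604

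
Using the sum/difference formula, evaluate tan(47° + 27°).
tan(47° + 27°) = (tan 47° + tan 27°)/(1 - tan 47° tan 27°) = 3.487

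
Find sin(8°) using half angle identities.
sin(8°) = √((1 - cos 16°)/2) = 0.1392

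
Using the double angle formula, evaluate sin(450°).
sin(450°) = 2 sin 225° cos 225° = 1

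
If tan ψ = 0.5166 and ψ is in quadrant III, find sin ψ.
sin ψ = -0.459 (using tan²ψ + 1 = sec²ψ)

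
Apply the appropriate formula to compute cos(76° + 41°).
cos(76° + 41°) = cos 76° cos 41° - sin 76° sin 41° = -0.454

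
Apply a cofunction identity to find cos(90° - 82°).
cos(90° - 82°) = sin(82°) = 0.9903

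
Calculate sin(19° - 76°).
sin(19° - 76°) = sin 19° cos 76° - cos 19° sin 76° = -0.8387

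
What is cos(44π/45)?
cos(44π/45) = -0.9976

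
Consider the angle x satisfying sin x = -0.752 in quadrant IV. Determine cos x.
cos x = √(1 - sin²x) = 0.6592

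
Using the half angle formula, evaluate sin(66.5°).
sin(66.5°) = √((1 - cos 133°)/2) = 0.9171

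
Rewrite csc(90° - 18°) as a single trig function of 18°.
csc(90° - 18°) = sec(18°)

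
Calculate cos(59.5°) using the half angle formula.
cos(59.5°) = √((1 + cos 119°)/2) = 0.5075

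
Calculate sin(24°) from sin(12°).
sin(24°) = 2 sin 12° cos 12° = 0.4067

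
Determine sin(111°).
sin(111°) = 0.9336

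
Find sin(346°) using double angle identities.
sin(346°) = 2 sin 173° cos 173° = -0.2419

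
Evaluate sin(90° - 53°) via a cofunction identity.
sin(90° - 53°) = cos(53°) = 0.6018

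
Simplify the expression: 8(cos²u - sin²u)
8(cos²u - sin²u) = 8(cos(2u)) (using Double angle)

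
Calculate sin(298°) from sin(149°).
sin(298°) = 2 sin 149° cos 149° = -0.8829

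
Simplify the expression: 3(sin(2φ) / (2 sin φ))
3(sin(2φ) / (2 sin φ)) = 3(cos φ) (using Double angle)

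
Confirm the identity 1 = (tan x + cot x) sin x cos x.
RHS = (sin x/cos x + cos x/sin x) sin x cos x = ((sin²x + cos²x)/(sin x cos x)) · sin x cos x = sin²x + cos²x = 1 = LHS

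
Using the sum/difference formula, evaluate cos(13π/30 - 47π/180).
cos(13π/30 - 47π/180) = cos 13π/30 cos 47π/180 + sin 13π/30 sin 47π/180 = 0.8572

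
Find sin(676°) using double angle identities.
sin(676°) = 2 sin 338° cos 338° = -0.6947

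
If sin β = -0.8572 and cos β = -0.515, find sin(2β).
sin(2β) = 2 sin β cos β = 0.8829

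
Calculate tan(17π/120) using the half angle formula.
tan(17π/120) = sin 17π/60 / (1 + cos 17π/60) = 0.477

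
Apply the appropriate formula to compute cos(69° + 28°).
cos(69° + 28°) = cos 69° cos 28° - sin 69° sin 28° = -0.1219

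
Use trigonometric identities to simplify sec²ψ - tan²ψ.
sec²ψ - tan²ψ = 1 (using Pythagorean identity)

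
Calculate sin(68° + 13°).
sin(68° + 13°) = sin 68° cos 13° + cos 68° sin 13° = 0.9877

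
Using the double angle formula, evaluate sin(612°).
sin(612°) = 2 sin 306° cos 306° = -0.9511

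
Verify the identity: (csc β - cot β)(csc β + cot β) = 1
LHS = csc²β - cot²β = (1 + cot²β) - cot²β = 1 = RHS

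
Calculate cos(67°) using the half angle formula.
cos(67°) = √((1 + cos 134°)/2) = 0.3907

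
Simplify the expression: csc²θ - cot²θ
csc²θ - cot²θ = 1 (using Pythagorean identity)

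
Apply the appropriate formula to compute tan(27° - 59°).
tan(27° - 59°) = (tan 27° - tan 59°)/(1 + tan 27° tan 59°) = -0.6249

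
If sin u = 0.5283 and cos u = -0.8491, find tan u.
tan u = sin u / cos u = -0.6222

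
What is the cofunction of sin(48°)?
sin(48°) = cos(90° - 48°) = cos(42°)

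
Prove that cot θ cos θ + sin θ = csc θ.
LHS = cos²θ/sin θ + sin θ = (cos²θ + sin²θ)/sin θ = 1/sin θ = csc θ = RHS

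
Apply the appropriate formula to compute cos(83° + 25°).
cos(83° + 25°) = cos 83° cos 25° - sin 83° sin 25° = -0.309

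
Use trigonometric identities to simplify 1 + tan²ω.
1 + tan²ω = sec²ω (using Pythagorean identity)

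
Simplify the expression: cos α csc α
cos α csc α = cot α (using Reciprocal + quotient)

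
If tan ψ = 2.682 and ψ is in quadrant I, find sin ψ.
sin ψ = 0.937 (using tan²ψ + 1 = sec²ψ)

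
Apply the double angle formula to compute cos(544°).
cos(544°) = 1 - 2sin²272° = -0.9976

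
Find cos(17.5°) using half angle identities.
cos(17.5°) = √((1 + cos 35°)/2) = 0.9537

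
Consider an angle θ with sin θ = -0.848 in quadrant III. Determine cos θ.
cos θ = ±√(1 - sin²θ) = -0.53 (negative in QIII)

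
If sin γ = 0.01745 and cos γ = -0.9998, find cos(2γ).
cos(2γ) = cos²γ - sin²γ = 0.9993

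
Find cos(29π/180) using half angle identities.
cos(29π/180) = √((1 + cos 29π/90)/2) = 0.8746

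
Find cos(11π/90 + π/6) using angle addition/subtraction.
cos(11π/90 + π/6) = cos 11π/90 cos π/6 - sin 11π/90 sin π/6 = 0.6157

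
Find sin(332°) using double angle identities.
sin(332°) = 2 sin 166° cos 166° = -0.4695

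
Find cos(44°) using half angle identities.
cos(44°) = √((1 + cos 88°)/2) = 0.7193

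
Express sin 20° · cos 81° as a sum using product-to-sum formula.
sin 20° cos 81° = (1/2)[sin(20°+81°) + sin(20°-81°)]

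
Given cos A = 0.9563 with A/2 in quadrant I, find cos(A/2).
cos(A/2) = ±√((1 + cos A)/2); positive since A/2 ∈ QI, so cos(A/2) = 0.989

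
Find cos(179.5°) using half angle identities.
cos(179.5°) = -√((1 + cos 359°)/2) = -1.0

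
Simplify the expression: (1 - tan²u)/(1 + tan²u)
(1 - tan²u)/(1 + tan²u) = cos(2u) (using Double angle)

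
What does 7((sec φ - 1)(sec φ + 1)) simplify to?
7((sec φ - 1)(sec φ + 1)) = 7(tan²φ) (using Diff. of squares)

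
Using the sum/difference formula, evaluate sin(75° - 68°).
sin(75° - 68°) = sin 75° cos 68° - cos 75° sin 68° = 0.1219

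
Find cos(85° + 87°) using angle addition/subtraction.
cos(85° + 87°) = cos 85° cos 87° - sin 85° sin 87° = -0.9903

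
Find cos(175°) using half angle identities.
cos(175°) = -√((1 + cos 350°)/2) = -0.9962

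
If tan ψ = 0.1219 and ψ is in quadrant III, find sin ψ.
sin ψ = -0.121 (using tan²ψ + 1 = sec²ψ)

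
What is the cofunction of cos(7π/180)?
cos(7π/180) = sin(π/2 - 7π/180) = sin(83π/180)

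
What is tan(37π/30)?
tan(37π/30) = 0.9004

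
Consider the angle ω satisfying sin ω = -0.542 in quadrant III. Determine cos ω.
cos ω = ±√(1 - sin²ω) = -0.8404 (negative in QIII)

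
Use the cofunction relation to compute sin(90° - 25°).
sin(90° - 25°) = cos(25°) = 0.9063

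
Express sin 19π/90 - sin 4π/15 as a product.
sin 19π/90 - sin 4π/15 = 2 cos(43π/180) sin(-π/36)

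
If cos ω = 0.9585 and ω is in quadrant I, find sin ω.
sin ω = 0.2851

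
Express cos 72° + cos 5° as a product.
cos 72° + cos 5° = 2 cos(38.5°) cos(33.5°)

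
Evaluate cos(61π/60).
cos(61π/60) = -0.9986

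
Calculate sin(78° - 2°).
sin(78° - 2°) = sin 78° cos 2° - cos 78° sin 2° = 0.9703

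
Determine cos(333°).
cos(333°) = 0.891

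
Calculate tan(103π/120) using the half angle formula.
tan(103π/120) = sin 103π/60 / (1 + cos 103π/60) = -0.477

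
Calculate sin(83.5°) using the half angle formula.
sin(83.5°) = √((1 - cos 167°)/2) = 0.9936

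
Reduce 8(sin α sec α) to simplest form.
8(sin α sec α) = 8(tan α) (using Reciprocal + quotient)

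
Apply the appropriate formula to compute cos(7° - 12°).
cos(7° - 12°) = cos 7° cos 12° + sin 7° sin 12° = 0.9962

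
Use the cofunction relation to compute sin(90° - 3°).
sin(90° - 3°) = cos(3°) = 0.9986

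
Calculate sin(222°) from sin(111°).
sin(222°) = 2 sin 111° cos 111° = -0.6691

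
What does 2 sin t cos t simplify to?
2 sin t cos t = sin(2t) (using Double angle)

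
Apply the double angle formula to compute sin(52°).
sin(52°) = 2 sin 26° cos 26° = 0.788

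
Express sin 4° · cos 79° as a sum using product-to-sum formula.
sin 4° cos 79° = (1/2)[sin(4°+79°) + sin(4°-79°)]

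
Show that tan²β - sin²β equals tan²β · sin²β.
LHS = sin²β/cos²β - sin²β = sin²β(1/cos²β - 1) = sin²β · (1 - cos²β)/cos²β = sin²β · sin²β/cos²β = sin²β · tan²β = RHS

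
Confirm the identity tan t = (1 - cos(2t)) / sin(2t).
RHS = 2sin²t / (2 sin t cos t) = sin t/cos t = tan t = LHS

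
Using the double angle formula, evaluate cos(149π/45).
cos(149π/45) = cos²149π/90 - sin²149π/90 = -0.5592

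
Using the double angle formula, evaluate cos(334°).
cos(334°) = cos²167° - sin²167° = 0.8988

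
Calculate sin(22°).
sin(22°) = 0.3746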